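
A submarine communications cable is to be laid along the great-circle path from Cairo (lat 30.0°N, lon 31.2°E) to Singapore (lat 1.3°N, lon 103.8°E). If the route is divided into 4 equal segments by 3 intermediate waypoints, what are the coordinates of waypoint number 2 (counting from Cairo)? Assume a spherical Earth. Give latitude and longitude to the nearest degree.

≈ lat 19°N, lon 71°E

From cos δ = sin φ₁ sin φ₂ + cos φ₁ cos φ₂ cos Δλ, the central angle is δ ≈ 1.297 rad (74.3°).
Interpolate at f = 2/4 with slerp weights a = sin((1−f)δ)/sin δ ≈ 0.627, b = sin(fδ)/sin δ ≈ 0.627.
p = a·p₁ + b·p₂ ≈ (0.315, 0.891, 0.328); φ = arcsin(p_z) ≈ 19.14°, λ = atan2(p_y, p_x) ≈ 70.51°.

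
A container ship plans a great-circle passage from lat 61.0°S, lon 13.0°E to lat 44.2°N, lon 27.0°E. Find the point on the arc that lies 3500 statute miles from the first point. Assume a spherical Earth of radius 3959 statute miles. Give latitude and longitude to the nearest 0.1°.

≈ lat 10.7°S, lon 21.2°E

Convert each endpoint to a unit vector on the sphere (x = cos φ cos λ, y = cos φ sin λ, z = sin φ).
The central angle between the endpoints is δ = arccos(p₁·p₂) ≈ 1.847 rad (105.8°). The total great-circle distance is δ·R ≈ 1.847 × 3959 ≈ 7311 mi, so the target fraction is f = 3500/7311 ≈ 0.479.
Interpolate at f ≈ 0.479 with slerp weights a = sin((1−f)δ)/sin δ ≈ 0.853, b = sin(fδ)/sin δ ≈ 0.804.
p = a·p₁ + b·p₂ ≈ (0.916, 0.355, -0.186); φ = arcsin(p_z) ≈ -10.70°, λ = atan2(p_y, p_x) ≈ 21.16°.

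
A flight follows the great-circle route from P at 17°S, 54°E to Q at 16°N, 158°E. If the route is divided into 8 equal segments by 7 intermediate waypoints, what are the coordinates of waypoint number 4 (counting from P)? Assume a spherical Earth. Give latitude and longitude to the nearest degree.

≈ 1°S, 106°E

Convert each endpoint to a unit vector on the sphere (x = cos φ cos λ, y = cos φ sin λ, z = sin φ).
The central angle between the endpoints is δ = arccos(p₁·p₂) ≈ 1.879 rad (107.6°).
Interpolate at f = 4/8 with slerp weights a = sin((1−f)δ)/sin δ ≈ 0.847, b = sin(fδ)/sin δ ≈ 0.847.
p = a·p₁ + b·p₂ ≈ (-0.279, 0.960, -0.014); φ = arcsin(p_z) ≈ -0.81°, λ = atan2(p_y, p_x) ≈ 106.19°.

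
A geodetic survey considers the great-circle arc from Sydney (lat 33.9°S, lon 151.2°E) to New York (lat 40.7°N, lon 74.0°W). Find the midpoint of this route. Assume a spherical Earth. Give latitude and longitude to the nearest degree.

Convert each endpoint to a unit vector on the sphere (x = cos φ cos λ, y = cos φ sin λ, z = sin φ).
The central angle between the endpoints is δ = arccos(p₁·p₂) ≈ 2.510 rad (143.8°).
Interpolate at f = 1/2 with slerp weights a = sin((1−f)δ)/sin δ ≈ 1.610, b = sin(fδ)/sin δ ≈ 1.610.
p = a·p₁ + b·p₂ ≈ (-0.835, -0.530, 0.152); φ = arcsin(p_z) ≈ 8.74°, λ = atan2(p_y, p_x) ≈ -147.61°.

≈ lat 9°N, lon 148°W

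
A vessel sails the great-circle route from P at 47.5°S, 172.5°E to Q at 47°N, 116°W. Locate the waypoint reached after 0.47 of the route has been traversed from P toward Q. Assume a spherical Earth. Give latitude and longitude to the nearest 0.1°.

From cos δ = sin φ₁ sin φ₂ + cos φ₁ cos φ₂ cos Δλ, the central angle is δ ≈ 1.975 rad (113.1°).
Interpolate at f = 0.47 with slerp weights a = sin((1−f)δ)/sin δ ≈ 0.941, b = sin(fδ)/sin δ ≈ 0.871.
p = a·p₁ + b·p₂ ≈ (-0.891, -0.451, -0.057); φ = arcsin(p_z) ≈ -3.29°, λ = atan2(p_y, p_x) ≈ -153.17°.

≈ 3.3°S, 153.2°W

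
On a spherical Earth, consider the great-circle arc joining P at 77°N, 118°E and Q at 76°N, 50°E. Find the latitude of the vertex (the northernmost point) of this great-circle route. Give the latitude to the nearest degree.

The great circle lies in the plane with unit normal n̂ = (p₁ × p₂)/|p₁ × p₂|.
Here n̂_z ≈ -0.195; the vertex latitude is φ_max = arccos|n̂_z| ≈ 78.8°.

≈ 79°N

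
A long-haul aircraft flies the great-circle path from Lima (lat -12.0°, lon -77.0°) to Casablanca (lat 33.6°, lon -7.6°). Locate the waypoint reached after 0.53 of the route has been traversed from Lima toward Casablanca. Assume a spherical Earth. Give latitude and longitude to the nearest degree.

Write both endpoints as unit vectors p₁, p₂ with components (cos φ cos λ, cos φ sin λ, sin φ).
The central angle between the endpoints is δ = arccos(p₁·p₂) ≈ 1.398 rad (80.1°).
Interpolate at f = 0.53 with slerp weights a = sin((1−f)δ)/sin δ ≈ 0.620, b = sin(fδ)/sin δ ≈ 0.685.
p = a·p₁ + b·p₂ ≈ (0.702, -0.667, 0.250); φ = arcsin(p_z) ≈ 14.50°, λ = atan2(p_y, p_x) ≈ -43.51°.

≈ lat 14°, lon -44°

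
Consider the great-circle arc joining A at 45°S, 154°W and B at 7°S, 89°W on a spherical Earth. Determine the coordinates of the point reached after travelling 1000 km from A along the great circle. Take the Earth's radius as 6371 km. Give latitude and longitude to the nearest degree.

≈ 42°S, 142°W

From cos δ = sin φ₁ sin φ₂ + cos φ₁ cos φ₂ cos Δλ, the central angle is δ ≈ 1.178 rad (67.5°). The total great-circle distance is δ·R ≈ 1.178 × 6371 ≈ 7505 km, so the target fraction is f = 1000/7505 ≈ 0.133.
Interpolate at f ≈ 0.133 with slerp weights a = sin((1−f)δ)/sin δ ≈ 0.923, b = sin(fδ)/sin δ ≈ 0.169.
p = a·p₁ + b·p₂ ≈ (-0.584, -0.454, -0.673); φ = arcsin(p_z) ≈ -42.32°, λ = atan2(p_y, p_x) ≈ -142.12°.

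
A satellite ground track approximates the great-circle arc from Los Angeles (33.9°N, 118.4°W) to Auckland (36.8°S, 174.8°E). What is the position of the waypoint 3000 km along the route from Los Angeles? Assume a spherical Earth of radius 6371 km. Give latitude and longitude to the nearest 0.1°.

≈ (14.1°N, 138.6°W)

The haversine formula gives a central angle δ ≈ 1.643 rad (94.1°) between the endpoints. The total great-circle distance is δ·R ≈ 1.643 × 6371 ≈ 10468 km, so the target fraction is f = 3000/10468 ≈ 0.287.
Interpolate at f ≈ 0.287 with slerp weights a = sin((1−f)δ)/sin δ ≈ 0.924, b = sin(fδ)/sin δ ≈ 0.455.
p = a·p₁ + b·p₂ ≈ (-0.728, -0.642, 0.243); φ = arcsin(p_z) ≈ 14.06°, λ = atan2(p_y, p_x) ≈ -138.59°.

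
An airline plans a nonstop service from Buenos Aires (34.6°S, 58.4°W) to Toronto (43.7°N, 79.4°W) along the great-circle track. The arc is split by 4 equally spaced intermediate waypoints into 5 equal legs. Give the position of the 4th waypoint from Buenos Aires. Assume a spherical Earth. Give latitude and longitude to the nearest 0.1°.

≈ (28.2°N, 74.0°W)

Convert each endpoint to a unit vector on the sphere (x = cos φ cos λ, y = cos φ sin λ, z = sin φ).
The central angle between the endpoints is δ = arccos(p₁·p₂) ≈ 1.407 rad (80.6°).
Interpolate at f = 4/5 with slerp weights a = sin((1−f)δ)/sin δ ≈ 0.281, b = sin(fδ)/sin δ ≈ 0.915.
p = a·p₁ + b·p₂ ≈ (0.243, -0.847, 0.472); φ = arcsin(p_z) ≈ 28.17°, λ = atan2(p_y, p_x) ≈ -74.00°.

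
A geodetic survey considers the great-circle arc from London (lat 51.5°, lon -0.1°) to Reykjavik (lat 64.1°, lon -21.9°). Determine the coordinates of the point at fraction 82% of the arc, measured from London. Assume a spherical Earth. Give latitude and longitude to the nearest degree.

Convert each endpoint to a unit vector on the sphere (x = cos φ cos λ, y = cos φ sin λ, z = sin φ).
The central angle between the endpoints is δ = arccos(p₁·p₂) ≈ 0.296 rad (17.0°).
Interpolate at f = 0.82 with slerp weights a = sin((1−f)δ)/sin δ ≈ 0.183, b = sin(fδ)/sin δ ≈ 0.824.
p = a·p₁ + b·p₂ ≈ (0.448, -0.134, 0.884); φ = arcsin(p_z) ≈ 62.14°, λ = atan2(p_y, p_x) ≈ -16.72°.

≈ lat 62°, lon -17°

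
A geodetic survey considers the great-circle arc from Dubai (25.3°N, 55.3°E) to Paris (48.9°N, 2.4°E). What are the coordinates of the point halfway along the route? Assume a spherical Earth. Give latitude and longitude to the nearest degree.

≈ (40°N, 33°E)

The haversine formula gives a central angle δ ≈ 0.822 rad (47.1°) between the endpoints.
Interpolate at f = 1/2 with slerp weights a = sin((1−f)δ)/sin δ ≈ 0.545, b = sin(fδ)/sin δ ≈ 0.545.
p = a·p₁ + b·p₂ ≈ (0.639, 0.420, 0.644); φ = arcsin(p_z) ≈ 40.10°, λ = atan2(p_y, p_x) ≈ 33.34°.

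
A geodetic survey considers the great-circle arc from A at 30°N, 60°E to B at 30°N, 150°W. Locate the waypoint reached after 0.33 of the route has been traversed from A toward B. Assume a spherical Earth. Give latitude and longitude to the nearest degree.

≈ 59°N, 94°E

The haversine formula gives a central angle δ ≈ 1.982 rad (113.5°) between the endpoints.
Interpolate at f = 0.33 with slerp weights a = sin((1−f)δ)/sin δ ≈ 1.059, b = sin(fδ)/sin δ ≈ 0.664.
p = a·p₁ + b·p₂ ≈ (-0.039, 0.507, 0.861); φ = arcsin(p_z) ≈ 59.45°, λ = atan2(p_y, p_x) ≈ 94.43°.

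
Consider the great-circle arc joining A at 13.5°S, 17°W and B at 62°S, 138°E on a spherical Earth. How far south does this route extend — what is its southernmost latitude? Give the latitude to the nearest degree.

≈ 79°S

The great circle lies in the plane with unit normal n̂ = (p₁ × p₂)/|p₁ × p₂|.
Here n̂_z ≈ +0.197; the vertex latitude is φ_max = arccos|n̂_z| ≈ 78.6°.
Check via Clairaut: cos φ_max = |cos φ₁| · sin C = cos(13.5°)·sin(168.3°) ≈ 0.197, again giving ≈ 78.6°.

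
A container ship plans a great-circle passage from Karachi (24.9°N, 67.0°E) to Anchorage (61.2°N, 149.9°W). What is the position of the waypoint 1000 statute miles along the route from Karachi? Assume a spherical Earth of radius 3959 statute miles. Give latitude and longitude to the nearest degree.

≈ 39°N, 72°E

Write both endpoints as unit vectors p₁, p₂ with components (cos φ cos λ, cos φ sin λ, sin φ).
The central angle between the endpoints is δ = arccos(p₁·p₂) ≈ 1.551 rad (88.9°). The total great-circle distance is δ·R ≈ 1.551 × 3959 ≈ 6142 mi, so the target fraction is f = 1000/6142 ≈ 0.163.
Interpolate at f ≈ 0.163 with slerp weights a = sin((1−f)δ)/sin δ ≈ 0.963, b = sin(fδ)/sin δ ≈ 0.250.
p = a·p₁ + b·p₂ ≈ (0.237, 0.744, 0.625); φ = arcsin(p_z) ≈ 38.66°, λ = atan2(p_y, p_x) ≈ 72.31°.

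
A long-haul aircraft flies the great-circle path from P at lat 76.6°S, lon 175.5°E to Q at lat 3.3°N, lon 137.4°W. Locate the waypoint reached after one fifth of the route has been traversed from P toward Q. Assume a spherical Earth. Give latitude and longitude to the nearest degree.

Write both endpoints as unit vectors p₁, p₂ with components (cos φ cos λ, cos φ sin λ, sin φ).
The central angle between the endpoints is δ = arccos(p₁·p₂) ≈ 1.469 rad (84.2°).
Interpolate at f = 1/5 with slerp weights a = sin((1−f)δ)/sin δ ≈ 0.928, b = sin(fδ)/sin δ ≈ 0.291.
p = a·p₁ + b·p₂ ≈ (-0.428, -0.180, -0.886); φ = arcsin(p_z) ≈ -62.32°, λ = atan2(p_y, p_x) ≈ -157.22°.

≈ lat 62°S, lon 157°W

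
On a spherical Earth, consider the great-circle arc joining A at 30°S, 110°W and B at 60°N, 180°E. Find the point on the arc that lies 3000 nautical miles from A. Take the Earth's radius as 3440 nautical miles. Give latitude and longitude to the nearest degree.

Convert each endpoint to a unit vector on the sphere (x = cos φ cos λ, y = cos φ sin λ, z = sin φ).
The central angle between the endpoints is δ = arccos(p₁·p₂) ≈ 1.860 rad (106.6°). The total great-circle distance is δ·R ≈ 1.860 × 3440 ≈ 6397 nmi, so the target fraction is f = 3000/6397 ≈ 0.469.
Interpolate at f ≈ 0.469 with slerp weights a = sin((1−f)δ)/sin δ ≈ 0.871, b = sin(fδ)/sin δ ≈ 0.799.
p = a·p₁ + b·p₂ ≈ (-0.657, -0.709, 0.256); φ = arcsin(p_z) ≈ 14.85°, λ = atan2(p_y, p_x) ≈ -132.85°.

≈ 15°N, 133°W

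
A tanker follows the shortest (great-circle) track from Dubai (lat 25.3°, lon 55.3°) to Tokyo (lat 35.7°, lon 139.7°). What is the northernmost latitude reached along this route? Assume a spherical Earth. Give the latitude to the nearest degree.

≈ 40°

The great circle lies in the plane with unit normal n̂ = (p₁ × p₂)/|p₁ × p₂|.
Here n̂_z ≈ +0.772; the vertex latitude is φ_max = arccos|n̂_z| ≈ 39.5°.
Check via Clairaut: cos φ_max = |cos φ₁| · sin C = cos(25.3°)·sin(58.6°) ≈ 0.772, again giving ≈ 39.5°.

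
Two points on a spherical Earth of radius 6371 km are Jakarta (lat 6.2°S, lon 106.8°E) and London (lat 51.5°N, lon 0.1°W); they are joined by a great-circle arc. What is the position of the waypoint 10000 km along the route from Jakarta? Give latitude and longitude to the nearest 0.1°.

Write both endpoints as unit vectors p₁, p₂ with components (cos φ cos λ, cos φ sin λ, sin φ).
The central angle between the endpoints is δ = arccos(p₁·p₂) ≈ 1.838 rad (105.3°). The total great-circle distance is δ·R ≈ 1.838 × 6371 ≈ 11712 km, so the target fraction is f = 10000/11712 ≈ 0.854.
Interpolate at f ≈ 0.854 with slerp weights a = sin((1−f)δ)/sin δ ≈ 0.275, b = sin(fδ)/sin δ ≈ 1.037.
p = a·p₁ + b·p₂ ≈ (0.566, 0.261, 0.782); φ = arcsin(p_z) ≈ 51.42°, λ = atan2(p_y, p_x) ≈ 24.74°.

≈ lat 51.4°N, lon 24.7°E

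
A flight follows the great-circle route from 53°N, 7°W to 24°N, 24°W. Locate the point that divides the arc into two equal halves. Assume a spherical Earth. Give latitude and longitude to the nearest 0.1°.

The haversine formula gives a central angle δ ≈ 0.554 rad (31.7°) between the endpoints.
Interpolate at f = 1/2 with slerp weights a = sin((1−f)δ)/sin δ ≈ 0.520, b = sin(fδ)/sin δ ≈ 0.520.
p = a·p₁ + b·p₂ ≈ (0.744, -0.231, 0.627); φ = arcsin(p_z) ≈ 38.80°, λ = atan2(p_y, p_x) ≈ -17.26°.

≈ 38.8°N, 17.3°W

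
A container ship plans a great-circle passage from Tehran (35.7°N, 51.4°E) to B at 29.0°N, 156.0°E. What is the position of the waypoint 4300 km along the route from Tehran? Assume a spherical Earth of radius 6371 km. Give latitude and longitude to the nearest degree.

≈ 46°N, 102°E

From cos δ = sin φ₁ sin φ₂ + cos φ₁ cos φ₂ cos Δλ, the central angle is δ ≈ 1.467 rad (84.0°). The total great-circle distance is δ·R ≈ 1.467 × 6371 ≈ 9345 km, so the target fraction is f = 4300/9345 ≈ 0.460.
Interpolate at f ≈ 0.460 with slerp weights a = sin((1−f)δ)/sin δ ≈ 0.715, b = sin(fδ)/sin δ ≈ 0.628.
p = a·p₁ + b·p₂ ≈ (-0.139, 0.678, 0.722); φ = arcsin(p_z) ≈ 46.23°, λ = atan2(p_y, p_x) ≈ 101.63°.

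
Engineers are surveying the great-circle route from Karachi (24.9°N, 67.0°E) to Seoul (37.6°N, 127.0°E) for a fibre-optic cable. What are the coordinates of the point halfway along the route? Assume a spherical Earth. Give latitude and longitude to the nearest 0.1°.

Convert each endpoint to a unit vector on the sphere (x = cos φ cos λ, y = cos φ sin λ, z = sin φ).
The central angle between the endpoints is δ = arccos(p₁·p₂) ≈ 0.907 rad (52.0°).
Interpolate at f = 1/2 with slerp weights a = sin((1−f)δ)/sin δ ≈ 0.556, b = sin(fδ)/sin δ ≈ 0.556.
p = a·p₁ + b·p₂ ≈ (-0.068, 0.816, 0.574); φ = arcsin(p_z) ≈ 35.00°, λ = atan2(p_y, p_x) ≈ 94.77°.

≈ 35.0°N, 94.8°E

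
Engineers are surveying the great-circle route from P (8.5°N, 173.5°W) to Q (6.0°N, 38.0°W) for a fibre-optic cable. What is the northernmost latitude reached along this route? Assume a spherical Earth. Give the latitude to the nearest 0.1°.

The great circle lies in the plane with unit normal n̂ = (p₁ × p₂)/|p₁ × p₂|.
Here n̂_z ≈ +0.948; the vertex latitude is φ_max = arccos|n̂_z| ≈ 18.6°.
Check via Clairaut: cos φ_max = |cos φ₁| · sin C = cos(8.5°)·sin(73.4°) ≈ 0.948, again giving ≈ 18.6°.

≈ 18.6°N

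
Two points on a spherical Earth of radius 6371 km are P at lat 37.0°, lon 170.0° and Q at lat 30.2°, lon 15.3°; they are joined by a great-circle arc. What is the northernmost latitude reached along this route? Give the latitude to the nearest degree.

The great circle lies in the plane with unit normal n̂ = (p₁ × p₂)/|p₁ × p₂|.
Here n̂_z ≈ -0.311; the vertex latitude is φ_max = arccos|n̂_z| ≈ 71.9°.

≈ 72°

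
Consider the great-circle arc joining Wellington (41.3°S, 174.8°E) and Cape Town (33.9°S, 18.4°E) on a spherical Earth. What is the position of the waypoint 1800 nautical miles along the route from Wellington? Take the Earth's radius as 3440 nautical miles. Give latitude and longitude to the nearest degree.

Convert each endpoint to a unit vector on the sphere (x = cos φ cos λ, y = cos φ sin λ, z = sin φ).
The central angle between the endpoints is δ = arccos(p₁·p₂) ≈ 1.776 rad (101.7°). The total great-circle distance is δ·R ≈ 1.776 × 3440 ≈ 6108 nmi, so the target fraction is f = 1800/6108 ≈ 0.295.
Interpolate at f ≈ 0.295 with slerp weights a = sin((1−f)δ)/sin δ ≈ 0.970, b = sin(fδ)/sin δ ≈ 0.510.
p = a·p₁ + b·p₂ ≈ (-0.324, 0.200, -0.925); φ = arcsin(p_z) ≈ -67.64°, λ = atan2(p_y, p_x) ≈ 148.32°.

≈ 68°S, 148°E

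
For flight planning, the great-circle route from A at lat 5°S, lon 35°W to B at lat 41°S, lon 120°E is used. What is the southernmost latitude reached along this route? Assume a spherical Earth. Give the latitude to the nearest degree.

≈ 66°S

The great circle lies in the plane with unit normal n̂ = (p₁ × p₂)/|p₁ × p₂|.
Here n̂_z ≈ +0.407; the vertex latitude is φ_max = arccos|n̂_z| ≈ 66.0°.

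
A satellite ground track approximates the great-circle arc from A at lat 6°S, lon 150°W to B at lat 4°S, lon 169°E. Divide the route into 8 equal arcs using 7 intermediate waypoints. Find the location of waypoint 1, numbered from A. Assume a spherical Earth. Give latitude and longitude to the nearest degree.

≈ lat 6°S, lon 155°W

From cos δ = sin φ₁ sin φ₂ + cos φ₁ cos φ₂ cos Δλ, the central angle is δ ≈ 0.714 rad (40.9°).
Interpolate at f = 1/8 with slerp weights a = sin((1−f)δ)/sin δ ≈ 0.893, b = sin(fδ)/sin δ ≈ 0.136.
p = a·p₁ + b·p₂ ≈ (-0.903, -0.418, -0.103); φ = arcsin(p_z) ≈ -5.90°, λ = atan2(p_y, p_x) ≈ -155.14°.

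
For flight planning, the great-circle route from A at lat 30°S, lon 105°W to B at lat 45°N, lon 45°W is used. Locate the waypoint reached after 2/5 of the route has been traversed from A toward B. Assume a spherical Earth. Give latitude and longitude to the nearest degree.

≈ lat 1°N, lon 83°W

Write both endpoints as unit vectors p₁, p₂ with components (cos φ cos λ, cos φ sin λ, sin φ).
The central angle between the endpoints is δ = arccos(p₁·p₂) ≈ 1.618 rad (92.7°).
Interpolate at f = 2/5 with slerp weights a = sin((1−f)δ)/sin δ ≈ 0.826, b = sin(fδ)/sin δ ≈ 0.604.
p = a·p₁ + b·p₂ ≈ (0.117, -0.993, 0.014); φ = arcsin(p_z) ≈ 0.79°, λ = atan2(p_y, p_x) ≈ -83.30°.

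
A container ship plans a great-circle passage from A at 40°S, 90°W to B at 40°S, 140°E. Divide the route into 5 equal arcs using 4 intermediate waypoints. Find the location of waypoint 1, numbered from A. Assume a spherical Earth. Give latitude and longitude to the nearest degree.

From cos δ = sin φ₁ sin φ₂ + cos φ₁ cos φ₂ cos Δλ, the central angle is δ ≈ 1.535 rad (87.9°).
Interpolate at f = 1/5 with slerp weights a = sin((1−f)δ)/sin δ ≈ 0.942, b = sin(fδ)/sin δ ≈ 0.302.
p = a·p₁ + b·p₂ ≈ (-0.177, -0.573, -0.800); φ = arcsin(p_z) ≈ -53.14°, λ = atan2(p_y, p_x) ≈ -107.20°.

≈ 53°S, 107°W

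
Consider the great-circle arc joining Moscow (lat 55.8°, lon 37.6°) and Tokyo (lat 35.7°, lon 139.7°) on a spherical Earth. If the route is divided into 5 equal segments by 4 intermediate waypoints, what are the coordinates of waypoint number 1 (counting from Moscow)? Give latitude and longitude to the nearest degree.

≈ lat 61°, lon 62°

The haversine formula gives a central angle δ ≈ 1.173 rad (67.2°) between the endpoints.
Interpolate at f = 1/5 with slerp weights a = sin((1−f)δ)/sin δ ≈ 0.875, b = sin(fδ)/sin δ ≈ 0.252.
p = a·p₁ + b·p₂ ≈ (0.233, 0.433, 0.871); φ = arcsin(p_z) ≈ 60.56°, λ = atan2(p_y, p_x) ≈ 61.64°.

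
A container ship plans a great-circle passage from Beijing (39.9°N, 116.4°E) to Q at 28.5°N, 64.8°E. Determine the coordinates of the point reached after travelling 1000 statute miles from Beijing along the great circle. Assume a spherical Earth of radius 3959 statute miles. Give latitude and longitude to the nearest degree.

From cos δ = sin φ₁ sin φ₂ + cos φ₁ cos φ₂ cos Δλ, the central angle is δ ≈ 0.760 rad (43.5°). The total great-circle distance is δ·R ≈ 0.760 × 3959 ≈ 3009 mi, so the target fraction is f = 1000/3009 ≈ 0.332.
Interpolate at f ≈ 0.332 with slerp weights a = sin((1−f)δ)/sin δ ≈ 0.705, b = sin(fδ)/sin δ ≈ 0.363.
p = a·p₁ + b·p₂ ≈ (-0.105, 0.773, 0.626); φ = arcsin(p_z) ≈ 38.72°, λ = atan2(p_y, p_x) ≈ 97.72°.

≈ 39°N, 98°E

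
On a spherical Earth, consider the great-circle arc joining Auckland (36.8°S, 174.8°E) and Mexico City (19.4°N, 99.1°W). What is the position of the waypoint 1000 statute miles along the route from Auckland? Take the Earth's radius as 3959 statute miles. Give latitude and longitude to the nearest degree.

≈ 31°S, 169°W

The haversine formula gives a central angle δ ≈ 1.719 rad (98.5°) between the endpoints. The total great-circle distance is δ·R ≈ 1.719 × 3959 ≈ 6805 mi, so the target fraction is f = 1000/6805 ≈ 0.147.
Interpolate at f ≈ 0.147 with slerp weights a = sin((1−f)δ)/sin δ ≈ 1.006, b = sin(fδ)/sin δ ≈ 0.253.
p = a·p₁ + b·p₂ ≈ (-0.840, -0.162, -0.518); φ = arcsin(p_z) ≈ -31.23°, λ = atan2(p_y, p_x) ≈ -169.06°.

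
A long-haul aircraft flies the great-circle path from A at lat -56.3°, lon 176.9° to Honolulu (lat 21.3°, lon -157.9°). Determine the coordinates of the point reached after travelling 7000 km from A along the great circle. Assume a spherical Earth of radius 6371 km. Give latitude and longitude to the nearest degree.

≈ lat 4°, lon -162°

Write both endpoints as unit vectors p₁, p₂ with components (cos φ cos λ, cos φ sin λ, sin φ).
The central angle between the endpoints is δ = arccos(p₁·p₂) ≈ 1.404 rad (80.5°). The total great-circle distance is δ·R ≈ 1.404 × 6371 ≈ 8948 km, so the target fraction is f = 7000/8948 ≈ 0.782.
Interpolate at f ≈ 0.782 with slerp weights a = sin((1−f)δ)/sin δ ≈ 0.305, b = sin(fδ)/sin δ ≈ 0.903.
p = a·p₁ + b·p₂ ≈ (-0.949, -0.307, 0.074); φ = arcsin(p_z) ≈ 4.25°, λ = atan2(p_y, p_x) ≈ -162.05°.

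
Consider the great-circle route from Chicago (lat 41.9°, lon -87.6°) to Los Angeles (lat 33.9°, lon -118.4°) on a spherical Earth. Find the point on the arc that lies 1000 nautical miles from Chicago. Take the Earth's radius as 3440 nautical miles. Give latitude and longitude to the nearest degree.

≈ lat 38°, lon -109°

From cos δ = sin φ₁ sin φ₂ + cos φ₁ cos φ₂ cos Δλ, the central angle is δ ≈ 0.444 rad (25.4°). The total great-circle distance is δ·R ≈ 0.444 × 3440 ≈ 1527 nmi, so the target fraction is f = 1000/1527 ≈ 0.655.
Interpolate at f ≈ 0.655 with slerp weights a = sin((1−f)δ)/sin δ ≈ 0.355, b = sin(fδ)/sin δ ≈ 0.668.
p = a·p₁ + b·p₂ ≈ (-0.252, -0.752, 0.610); φ = arcsin(p_z) ≈ 37.55°, λ = atan2(p_y, p_x) ≈ -108.57°.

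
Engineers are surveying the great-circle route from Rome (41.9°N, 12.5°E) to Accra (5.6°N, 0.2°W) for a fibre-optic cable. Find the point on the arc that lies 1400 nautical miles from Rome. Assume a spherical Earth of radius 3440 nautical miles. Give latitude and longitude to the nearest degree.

From cos δ = sin φ₁ sin φ₂ + cos φ₁ cos φ₂ cos Δλ, the central angle is δ ≈ 0.664 rad (38.0°). The total great-circle distance is δ·R ≈ 0.664 × 3440 ≈ 2283 nmi, so the target fraction is f = 1400/2283 ≈ 0.613.
Interpolate at f ≈ 0.613 with slerp weights a = sin((1−f)δ)/sin δ ≈ 0.412, b = sin(fδ)/sin δ ≈ 0.643.
p = a·p₁ + b·p₂ ≈ (0.939, 0.064, 0.338); φ = arcsin(p_z) ≈ 19.75°, λ = atan2(p_y, p_x) ≈ 3.91°.

≈ (20°N, 4°E)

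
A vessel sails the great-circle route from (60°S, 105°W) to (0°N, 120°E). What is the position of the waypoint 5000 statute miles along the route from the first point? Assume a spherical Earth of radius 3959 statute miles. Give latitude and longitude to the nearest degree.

From cos δ = sin φ₁ sin φ₂ + cos φ₁ cos φ₂ cos Δλ, the central angle is δ ≈ 1.932 rad (110.7°). The total great-circle distance is δ·R ≈ 1.932 × 3959 ≈ 7649 mi, so the target fraction is f = 5000/7649 ≈ 0.654.
Interpolate at f ≈ 0.654 with slerp weights a = sin((1−f)δ)/sin δ ≈ 0.663, b = sin(fδ)/sin δ ≈ 1.019.
p = a·p₁ + b·p₂ ≈ (-0.595, 0.562, -0.574); φ = arcsin(p_z) ≈ -35.05°, λ = atan2(p_y, p_x) ≈ 136.64°.

≈ (35°S, 137°E)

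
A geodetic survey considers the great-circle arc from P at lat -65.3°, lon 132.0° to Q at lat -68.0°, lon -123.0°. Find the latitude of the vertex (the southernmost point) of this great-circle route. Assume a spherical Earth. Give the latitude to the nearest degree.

The great circle lies in the plane with unit normal n̂ = (p₁ × p₂)/|p₁ × p₂|.
Here n̂_z ≈ +0.253; the vertex latitude is φ_max = arccos|n̂_z| ≈ 75.3°.

≈ -75°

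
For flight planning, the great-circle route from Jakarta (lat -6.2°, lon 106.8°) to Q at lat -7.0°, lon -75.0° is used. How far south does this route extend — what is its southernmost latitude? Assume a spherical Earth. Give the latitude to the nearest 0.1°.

The great circle lies in the plane with unit normal n̂ = (p₁ × p₂)/|p₁ × p₂|.
Here n̂_z ≈ +0.135; the vertex latitude is φ_max = arccos|n̂_z| ≈ 82.3°.
Check via Clairaut: cos φ_max = |cos φ₁| · sin C = cos(6.2°)·sin(172.2°) ≈ 0.135, again giving ≈ 82.3°.

≈ -82.3°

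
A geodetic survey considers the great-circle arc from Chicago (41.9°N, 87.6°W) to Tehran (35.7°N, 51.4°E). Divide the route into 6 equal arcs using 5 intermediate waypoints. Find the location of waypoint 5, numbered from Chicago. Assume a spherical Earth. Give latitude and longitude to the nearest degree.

From cos δ = sin φ₁ sin φ₂ + cos φ₁ cos φ₂ cos Δλ, the central angle is δ ≈ 1.637 rad (93.8°).
Interpolate at f = 5/6 with slerp weights a = sin((1−f)δ)/sin δ ≈ 0.270, b = sin(fδ)/sin δ ≈ 0.981.
p = a·p₁ + b·p₂ ≈ (0.505, 0.422, 0.753); φ = arcsin(p_z) ≈ 48.83°, λ = atan2(p_y, p_x) ≈ 39.84°.

≈ 49°N, 40°E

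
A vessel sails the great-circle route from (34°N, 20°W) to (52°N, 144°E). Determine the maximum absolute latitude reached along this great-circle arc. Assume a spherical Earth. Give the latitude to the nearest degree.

The great circle lies in the plane with unit normal n̂ = (p₁ × p₂)/|p₁ × p₂|.
Here n̂_z ≈ +0.141; the vertex latitude is φ_max = arccos|n̂_z| ≈ 81.9°.

≈ 82°N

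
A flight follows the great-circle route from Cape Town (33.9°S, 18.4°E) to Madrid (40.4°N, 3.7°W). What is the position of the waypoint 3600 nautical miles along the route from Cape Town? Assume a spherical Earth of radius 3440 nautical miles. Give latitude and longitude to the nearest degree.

Convert each endpoint to a unit vector on the sphere (x = cos φ cos λ, y = cos φ sin λ, z = sin φ).
The central angle between the endpoints is δ = arccos(p₁·p₂) ≈ 1.345 rad (77.0°). The total great-circle distance is δ·R ≈ 1.345 × 3440 ≈ 4626 nmi, so the target fraction is f = 3600/4626 ≈ 0.778.
Interpolate at f ≈ 0.778 with slerp weights a = sin((1−f)δ)/sin δ ≈ 0.301, b = sin(fδ)/sin δ ≈ 0.888.
p = a·p₁ + b·p₂ ≈ (0.912, 0.035, 0.408); φ = arcsin(p_z) ≈ 24.05°, λ = atan2(p_y, p_x) ≈ 2.22°.

≈ 24°N, 2°E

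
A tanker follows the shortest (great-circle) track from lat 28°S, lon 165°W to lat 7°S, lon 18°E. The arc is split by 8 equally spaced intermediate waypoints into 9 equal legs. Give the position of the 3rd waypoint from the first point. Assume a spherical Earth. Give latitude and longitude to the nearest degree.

≈ lat 76°S, lon 179°E

Convert each endpoint to a unit vector on the sphere (x = cos φ cos λ, y = cos φ sin λ, z = sin φ).
The central angle between the endpoints is δ = arccos(p₁·p₂) ≈ 2.529 rad (144.9°).
Interpolate at f = 3/9 with slerp weights a = sin((1−f)δ)/sin δ ≈ 1.727, b = sin(fδ)/sin δ ≈ 1.298.
p = a·p₁ + b·p₂ ≈ (-0.248, 0.003, -0.969); φ = arcsin(p_z) ≈ -75.66°, λ = atan2(p_y, p_x) ≈ 179.21°.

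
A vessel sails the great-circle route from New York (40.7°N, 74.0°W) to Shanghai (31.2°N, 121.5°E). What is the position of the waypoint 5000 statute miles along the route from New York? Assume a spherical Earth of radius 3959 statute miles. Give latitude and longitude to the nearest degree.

≈ (64°N, 137°E)

Convert each endpoint to a unit vector on the sphere (x = cos φ cos λ, y = cos φ sin λ, z = sin φ).
The central angle between the endpoints is δ = arccos(p₁·p₂) ≈ 1.862 rad (106.7°). The total great-circle distance is δ·R ≈ 1.862 × 3959 ≈ 7372 mi, so the target fraction is f = 5000/7372 ≈ 0.678.
Interpolate at f ≈ 0.678 with slerp weights a = sin((1−f)δ)/sin δ ≈ 0.589, b = sin(fδ)/sin δ ≈ 0.995.
p = a·p₁ + b·p₂ ≈ (-0.322, 0.297, 0.899); φ = arcsin(p_z) ≈ 64.05°, λ = atan2(p_y, p_x) ≈ 137.32°.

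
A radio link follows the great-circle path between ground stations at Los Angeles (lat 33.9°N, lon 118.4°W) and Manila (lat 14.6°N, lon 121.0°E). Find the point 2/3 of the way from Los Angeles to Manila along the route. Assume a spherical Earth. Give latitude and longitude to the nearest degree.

≈ lat 35°N, lon 153°E

Write both endpoints as unit vectors p₁, p₂ with components (cos φ cos λ, cos φ sin λ, sin φ).
The central angle between the endpoints is δ = arccos(p₁·p₂) ≈ 1.842 rad (105.6°).
Interpolate at f = 2/3 with slerp weights a = sin((1−f)δ)/sin δ ≈ 0.598, b = sin(fδ)/sin δ ≈ 0.978.
p = a·p₁ + b·p₂ ≈ (-0.723, 0.374, 0.580); φ = arcsin(p_z) ≈ 35.46°, λ = atan2(p_y, p_x) ≈ 152.64°.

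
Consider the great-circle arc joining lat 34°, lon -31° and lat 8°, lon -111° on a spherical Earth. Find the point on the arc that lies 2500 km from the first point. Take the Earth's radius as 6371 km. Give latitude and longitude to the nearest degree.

≈ lat 32°, lon -58°

Write both endpoints as unit vectors p₁, p₂ with components (cos φ cos λ, cos φ sin λ, sin φ).
The central angle between the endpoints is δ = arccos(p₁·p₂) ≈ 1.349 rad (77.3°). The total great-circle distance is δ·R ≈ 1.349 × 6371 ≈ 8592 km, so the target fraction is f = 2500/8592 ≈ 0.291.
Interpolate at f ≈ 0.291 with slerp weights a = sin((1−f)δ)/sin δ ≈ 0.838, b = sin(fδ)/sin δ ≈ 0.392.
p = a·p₁ + b·p₂ ≈ (0.456, -0.720, 0.523); φ = arcsin(p_z) ≈ 31.53°, λ = atan2(p_y, p_x) ≈ -57.65°.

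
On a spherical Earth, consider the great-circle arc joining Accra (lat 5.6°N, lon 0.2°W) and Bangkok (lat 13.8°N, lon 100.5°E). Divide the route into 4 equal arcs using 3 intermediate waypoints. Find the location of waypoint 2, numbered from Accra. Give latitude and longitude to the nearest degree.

Convert each endpoint to a unit vector on the sphere (x = cos φ cos λ, y = cos φ sin λ, z = sin φ).
The central angle between the endpoints is δ = arccos(p₁·p₂) ≈ 1.728 rad (99.0°).
Interpolate at f = 2/4 with slerp weights a = sin((1−f)δ)/sin δ ≈ 0.770, b = sin(fδ)/sin δ ≈ 0.770.
p = a·p₁ + b·p₂ ≈ (0.630, 0.732, 0.259); φ = arcsin(p_z) ≈ 14.99°, λ = atan2(p_y, p_x) ≈ 49.30°.

≈ lat 15°N, lon 49°E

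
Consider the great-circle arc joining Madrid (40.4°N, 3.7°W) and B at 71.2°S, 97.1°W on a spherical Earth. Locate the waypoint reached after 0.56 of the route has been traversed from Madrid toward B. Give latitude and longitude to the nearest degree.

≈ 28°S, 30°W

From cos δ = sin φ₁ sin φ₂ + cos φ₁ cos φ₂ cos Δλ, the central angle is δ ≈ 2.250 rad (128.9°).
Interpolate at f = 0.56 with slerp weights a = sin((1−f)δ)/sin δ ≈ 1.074, b = sin(fδ)/sin δ ≈ 1.224.
p = a·p₁ + b·p₂ ≈ (0.768, -0.444, -0.462); φ = arcsin(p_z) ≈ -27.51°, λ = atan2(p_y, p_x) ≈ -30.05°.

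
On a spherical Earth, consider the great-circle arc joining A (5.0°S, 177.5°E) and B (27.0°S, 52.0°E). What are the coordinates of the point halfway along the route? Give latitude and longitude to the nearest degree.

Convert each endpoint to a unit vector on the sphere (x = cos φ cos λ, y = cos φ sin λ, z = sin φ).
The central angle between the endpoints is δ = arccos(p₁·p₂) ≈ 2.067 rad (118.4°).
Interpolate at f = 1/2 with slerp weights a = sin((1−f)δ)/sin δ ≈ 0.977, b = sin(fδ)/sin δ ≈ 0.977.
p = a·p₁ + b·p₂ ≈ (-0.436, 0.728, -0.529); φ = arcsin(p_z) ≈ -31.91°, λ = atan2(p_y, p_x) ≈ 120.93°.

≈ (32°S, 121°E)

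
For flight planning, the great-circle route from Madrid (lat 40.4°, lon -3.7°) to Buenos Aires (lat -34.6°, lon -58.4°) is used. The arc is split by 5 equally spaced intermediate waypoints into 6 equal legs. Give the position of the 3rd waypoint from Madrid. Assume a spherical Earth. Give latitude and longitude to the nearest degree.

Convert each endpoint to a unit vector on the sphere (x = cos φ cos λ, y = cos φ sin λ, z = sin φ).
The central angle between the endpoints is δ = arccos(p₁·p₂) ≈ 1.577 rad (90.3°).
Interpolate at f = 3/6 with slerp weights a = sin((1−f)δ)/sin δ ≈ 0.709, b = sin(fδ)/sin δ ≈ 0.709.
p = a·p₁ + b·p₂ ≈ (0.845, -0.532, 0.057); φ = arcsin(p_z) ≈ 3.26°, λ = atan2(p_y, p_x) ≈ -32.20°.

≈ lat 3°, lon -32°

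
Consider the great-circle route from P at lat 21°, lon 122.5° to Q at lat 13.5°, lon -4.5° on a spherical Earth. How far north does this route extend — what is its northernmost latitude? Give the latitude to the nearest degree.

≈ 35°

The great circle lies in the plane with unit normal n̂ = (p₁ × p₂)/|p₁ × p₂|.
Here n̂_z ≈ -0.818; the vertex latitude is φ_max = arccos|n̂_z| ≈ 35.1°.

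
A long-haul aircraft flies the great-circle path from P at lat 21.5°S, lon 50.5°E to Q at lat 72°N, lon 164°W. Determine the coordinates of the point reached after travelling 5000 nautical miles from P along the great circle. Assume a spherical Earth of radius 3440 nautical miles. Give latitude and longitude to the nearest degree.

Write both endpoints as unit vectors p₁, p₂ with components (cos φ cos λ, cos φ sin λ, sin φ).
The central angle between the endpoints is δ = arccos(p₁·p₂) ≈ 2.196 rad (125.8°). The total great-circle distance is δ·R ≈ 2.196 × 3440 ≈ 7555 nmi, so the target fraction is f = 5000/7555 ≈ 0.662.
Interpolate at f ≈ 0.662 with slerp weights a = sin((1−f)δ)/sin δ ≈ 0.834, b = sin(fδ)/sin δ ≈ 1.225.
p = a·p₁ + b·p₂ ≈ (0.130, 0.495, 0.859); φ = arcsin(p_z) ≈ 59.24°, λ = atan2(p_y, p_x) ≈ 75.29°.

≈ lat 59°N, lon 75°E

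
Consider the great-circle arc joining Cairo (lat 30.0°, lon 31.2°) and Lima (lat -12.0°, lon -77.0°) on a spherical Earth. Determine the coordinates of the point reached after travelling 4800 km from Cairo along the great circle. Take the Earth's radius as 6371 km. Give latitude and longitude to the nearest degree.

≈ lat 20°, lon -16°

Convert each endpoint to a unit vector on the sphere (x = cos φ cos λ, y = cos φ sin λ, z = sin φ).
The central angle between the endpoints is δ = arccos(p₁·p₂) ≈ 1.948 rad (111.6°). The total great-circle distance is δ·R ≈ 1.948 × 6371 ≈ 12412 km, so the target fraction is f = 4800/12412 ≈ 0.387.
Interpolate at f ≈ 0.387 with slerp weights a = sin((1−f)δ)/sin δ ≈ 1.001, b = sin(fδ)/sin δ ≈ 0.736.
p = a·p₁ + b·p₂ ≈ (0.903, -0.253, 0.347); φ = arcsin(p_z) ≈ 20.32°, λ = atan2(p_y, p_x) ≈ -15.62°.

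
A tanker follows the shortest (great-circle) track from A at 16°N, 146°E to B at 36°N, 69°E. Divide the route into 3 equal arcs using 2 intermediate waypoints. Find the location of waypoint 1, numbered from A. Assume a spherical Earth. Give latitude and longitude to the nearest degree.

Write both endpoints as unit vectors p₁, p₂ with components (cos φ cos λ, cos φ sin λ, sin φ).
The central angle between the endpoints is δ = arccos(p₁·p₂) ≈ 1.227 rad (70.3°).
Interpolate at f = 1/3 with slerp weights a = sin((1−f)δ)/sin δ ≈ 0.775, b = sin(fδ)/sin δ ≈ 0.422.
p = a·p₁ + b·p₂ ≈ (-0.495, 0.736, 0.462); φ = arcsin(p_z) ≈ 27.51°, λ = atan2(p_y, p_x) ≈ 123.95°.

≈ 28°N, 124°E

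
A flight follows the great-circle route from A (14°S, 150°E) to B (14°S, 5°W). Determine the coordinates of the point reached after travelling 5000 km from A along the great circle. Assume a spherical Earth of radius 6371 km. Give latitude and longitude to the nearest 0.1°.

The haversine formula gives a central angle δ ≈ 2.489 rad (142.6°) between the endpoints. The total great-circle distance is δ·R ≈ 2.489 × 6371 ≈ 15860 km, so the target fraction is f = 5000/15860 ≈ 0.315.
Interpolate at f ≈ 0.315 with slerp weights a = sin((1−f)δ)/sin δ ≈ 1.633, b = sin(fδ)/sin δ ≈ 1.164.
p = a·p₁ + b·p₂ ≈ (-0.247, 0.694, -0.677); φ = arcsin(p_z) ≈ -42.59°, λ = atan2(p_y, p_x) ≈ 109.57°.

≈ (42.6°S, 109.6°E)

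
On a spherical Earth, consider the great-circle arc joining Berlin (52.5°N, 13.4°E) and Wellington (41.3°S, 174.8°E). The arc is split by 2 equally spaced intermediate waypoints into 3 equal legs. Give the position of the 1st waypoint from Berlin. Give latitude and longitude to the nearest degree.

Write both endpoints as unit vectors p₁, p₂ with components (cos φ cos λ, cos φ sin λ, sin φ).
The central angle between the endpoints is δ = arccos(p₁·p₂) ≈ 2.848 rad (163.2°).
Interpolate at f = 1/3 with slerp weights a = sin((1−f)δ)/sin δ ≈ 3.266, b = sin(fδ)/sin δ ≈ 2.805.
p = a·p₁ + b·p₂ ≈ (-0.164, 0.652, 0.740); φ = arcsin(p_z) ≈ 47.77°, λ = atan2(p_y, p_x) ≈ 104.11°.

≈ 48°N, 104°E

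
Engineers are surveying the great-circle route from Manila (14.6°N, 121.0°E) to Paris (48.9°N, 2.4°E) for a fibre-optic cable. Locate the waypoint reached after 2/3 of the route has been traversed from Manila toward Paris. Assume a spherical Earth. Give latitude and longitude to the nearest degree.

≈ (55°N, 55°E)

From cos δ = sin φ₁ sin φ₂ + cos φ₁ cos φ₂ cos Δλ, the central angle is δ ≈ 1.686 rad (96.6°).
Interpolate at f = 2/3 with slerp weights a = sin((1−f)δ)/sin δ ≈ 0.536, b = sin(fδ)/sin δ ≈ 0.908.
p = a·p₁ + b·p₂ ≈ (0.329, 0.470, 0.819); φ = arcsin(p_z) ≈ 55.00°, λ = atan2(p_y, p_x) ≈ 55.01°.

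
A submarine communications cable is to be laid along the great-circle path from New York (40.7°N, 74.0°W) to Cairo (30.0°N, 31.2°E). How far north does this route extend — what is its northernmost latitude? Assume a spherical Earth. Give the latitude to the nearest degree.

The great circle lies in the plane with unit normal n̂ = (p₁ × p₂)/|p₁ × p₂|.
Here n̂_z ≈ +0.641; the vertex latitude is φ_max = arccos|n̂_z| ≈ 50.1°.

≈ 50°N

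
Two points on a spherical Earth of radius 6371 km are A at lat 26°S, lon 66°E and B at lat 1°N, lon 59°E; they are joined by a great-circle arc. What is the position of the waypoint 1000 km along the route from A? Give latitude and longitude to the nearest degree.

Convert each endpoint to a unit vector on the sphere (x = cos φ cos λ, y = cos φ sin λ, z = sin φ).
The central angle between the endpoints is δ = arccos(p₁·p₂) ≈ 0.486 rad (27.8°). The total great-circle distance is δ·R ≈ 0.486 × 6371 ≈ 3095 km, so the target fraction is f = 1000/3095 ≈ 0.323.
Interpolate at f ≈ 0.323 with slerp weights a = sin((1−f)δ)/sin δ ≈ 0.692, b = sin(fδ)/sin δ ≈ 0.335.
p = a·p₁ + b·p₂ ≈ (0.425, 0.855, -0.297); φ = arcsin(p_z) ≈ -17.30°, λ = atan2(p_y, p_x) ≈ 63.55°.

≈ lat 17°S, lon 64°E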